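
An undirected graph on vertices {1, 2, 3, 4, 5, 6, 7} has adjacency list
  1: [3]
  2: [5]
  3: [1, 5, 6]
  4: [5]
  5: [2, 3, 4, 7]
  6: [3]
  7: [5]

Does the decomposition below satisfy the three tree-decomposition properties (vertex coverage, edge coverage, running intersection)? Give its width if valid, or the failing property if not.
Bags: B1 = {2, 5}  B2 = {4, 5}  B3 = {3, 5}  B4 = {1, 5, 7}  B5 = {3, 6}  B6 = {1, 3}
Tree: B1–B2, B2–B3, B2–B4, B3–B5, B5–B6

A tree decomposition must satisfy three properties: every vertex lies in some bag; for every edge, both endpoints lie together in some bag; and for every vertex, the bags containing it form a connected subtree. Here bags containing vertex 1 are not connected in the tree, so the decomposition is invalid.

No — bags containing vertex 1 are not connected in the tree.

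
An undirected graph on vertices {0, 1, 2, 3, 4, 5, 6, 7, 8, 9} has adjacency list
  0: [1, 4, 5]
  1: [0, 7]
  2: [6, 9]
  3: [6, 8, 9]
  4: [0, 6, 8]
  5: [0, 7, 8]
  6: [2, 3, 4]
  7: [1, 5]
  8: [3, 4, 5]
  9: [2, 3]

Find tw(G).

A width-2 tree decomposition is:
Bags: B1 = {2, 6, 9}  B2 = {3, 6, 9}  B3 = {3, 4, 6}  B4 = {3, 4, 8}  B5 = {0, 4, 8}  B6 = {0, 5, 8}  B7 = {0, 1, 5}  B8 = {1, 5, 7}
Tree: B1–B2, B2–B3, B3–B4, B4–B5, B5–B6, B6–B7, B7–B8
Each bag holds 3 vertices, so the decomposition has width 2, which upper-bounds the treewidth. The edges 2–9–3–6–2 form a cycle, so G is not a tree and its treewidth is at least 2. The upper and lower bounds meet at 2, so that is the treewidth.

2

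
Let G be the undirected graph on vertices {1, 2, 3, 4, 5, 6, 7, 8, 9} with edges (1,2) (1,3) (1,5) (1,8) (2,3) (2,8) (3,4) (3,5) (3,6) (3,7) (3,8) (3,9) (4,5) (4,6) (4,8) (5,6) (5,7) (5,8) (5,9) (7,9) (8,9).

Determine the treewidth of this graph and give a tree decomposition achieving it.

Every bag has size at most 4, so the width is 4 − 1 = 3 and tw(G) ≤ 3. Conversely, {1, 2, 3, 8} is a clique of size 4, and the vertices of any clique must share a bag in every tree decomposition; so some bag has ≥ 4 vertices and tw(G) ≥ 3. Hence tw(G) = 3 exactly.

Treewidth 3.
One such decomposition:
Bags: B1 = {1, 3, 5, 8}  B2 = {3, 5, 8, 9}  B3 = {3, 4, 5, 8}  B4 = {3, 5, 7, 9}  B5 = {1, 2, 3, 8}  B6 = {3, 4, 5, 6}
Tree: B1–B2, B1–B3, B2–B4, B1–B5, B3–B6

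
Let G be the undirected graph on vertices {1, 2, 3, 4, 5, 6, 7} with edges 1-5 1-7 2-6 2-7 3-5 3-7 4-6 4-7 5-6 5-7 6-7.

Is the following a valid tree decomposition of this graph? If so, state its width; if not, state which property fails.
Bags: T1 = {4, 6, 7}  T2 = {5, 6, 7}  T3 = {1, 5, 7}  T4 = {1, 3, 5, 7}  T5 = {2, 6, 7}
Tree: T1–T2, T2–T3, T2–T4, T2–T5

A tree decomposition must satisfy three properties: every vertex lies in some bag; for every edge, both endpoints lie together in some bag; and for every vertex, the bags containing it form a connected subtree. Here bags containing vertex 1 are not connected in the tree, so the decomposition is invalid.

No — bags containing vertex 1 are not connected in the tree.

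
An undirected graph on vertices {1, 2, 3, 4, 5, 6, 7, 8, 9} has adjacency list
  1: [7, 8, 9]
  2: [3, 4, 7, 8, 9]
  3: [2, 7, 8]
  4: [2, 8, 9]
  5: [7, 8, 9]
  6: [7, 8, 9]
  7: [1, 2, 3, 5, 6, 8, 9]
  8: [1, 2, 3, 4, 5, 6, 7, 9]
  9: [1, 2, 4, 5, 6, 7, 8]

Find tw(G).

A width-3 tree decomposition is:
Bags: B1 = {2, 7, 8, 9}  B2 = {2, 3, 7, 8}  B3 = {2, 4, 8, 9}  B4 = {6, 7, 8, 9}  B5 = {5, 7, 8, 9}  B6 = {1, 7, 8, 9}
Tree: B1–B2, B1–B3, B1–B4, B1–B5, B4–B6
Each bag holds 4 vertices, so the decomposition has width 3, which upper-bounds the treewidth. For the lower bound, the 4 vertices {2, 4, 8, 9} are pairwise adjacent, and any tree decomposition puts a clique entirely inside one bag — forcing width ≥ 3. Therefore the treewidth is 3.

3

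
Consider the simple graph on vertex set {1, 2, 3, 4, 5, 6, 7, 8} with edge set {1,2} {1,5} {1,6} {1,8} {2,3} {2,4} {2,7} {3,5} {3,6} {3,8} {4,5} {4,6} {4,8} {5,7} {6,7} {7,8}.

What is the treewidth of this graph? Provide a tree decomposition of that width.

Every bag has size at most 5, so the width is 5 − 1 = 4 and tw(G) ≤ 4. For the lower bound: the 5 vertex sets {2,4}, {1,6}, {7,8}, {3}, {5} are disjoint, each induces a connected subgraph, and every pair is joined by at least one edge of G. Contracting each set to a single vertex therefore yields K_{5} as a minor, and since treewidth is minor-monotone, tw(G) ≥ tw(K_{5}) = 4. Combining the bounds, tw(G) = 4.

Treewidth 4.
One such decomposition:
Bags: B1 = {1, 2, 3, 4, 7}  B2 = {1, 3, 4, 6, 7}  B3 = {1, 3, 4, 7, 8}  B4 = {1, 3, 4, 5, 7}
Tree: B1–B2, B2–B3, B3–B4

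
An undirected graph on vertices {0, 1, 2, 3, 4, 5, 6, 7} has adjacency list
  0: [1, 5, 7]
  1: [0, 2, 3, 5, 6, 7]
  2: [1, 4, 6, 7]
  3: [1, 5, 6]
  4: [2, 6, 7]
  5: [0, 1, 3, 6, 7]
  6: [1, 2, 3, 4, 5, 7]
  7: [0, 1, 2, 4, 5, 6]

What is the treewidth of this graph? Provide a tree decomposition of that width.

Treewidth 3.
One optimal decomposition is:
Bags: B1 = {1, 2, 6, 7}  B2 = {1, 5, 6, 7}  B3 = {0, 1, 5, 7}  B4 = {2, 4, 6, 7}  B5 = {1, 3, 5, 6}
Tree: B1–B2, B2–B3, B1–B4, B2–B5

Each bag holds 4 vertices, so the decomposition has width 3, which upper-bounds the treewidth. Conversely, {1, 2, 6, 7} is a clique of size 4, and the vertices of any clique must share a bag in every tree decomposition; so some bag has ≥ 4 vertices and tw(G) ≥ 3. Therefore the treewidth is 3.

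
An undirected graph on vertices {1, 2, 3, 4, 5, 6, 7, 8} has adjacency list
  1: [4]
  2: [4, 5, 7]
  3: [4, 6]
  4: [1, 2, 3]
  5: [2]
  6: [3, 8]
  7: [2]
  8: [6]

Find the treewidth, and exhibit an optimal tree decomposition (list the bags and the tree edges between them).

The largest bag has 2 vertices, giving width 1; this decomposition certifies tw(G) ≤ 1. G has an edge, so its treewidth is at least 1. Hence tw(G) = 1 exactly.

Treewidth 1.
One optimal decomposition is:
Bags: B1 = {3, 4}  B2 = {3, 6}  B3 = {2, 4}  B4 = {6, 8}  B5 = {2, 5}  B6 = {1, 4}  B7 = {2, 7}
Tree: B1–B2, B1–B3, B2–B4, B3–B5, B3–B6, B3–B7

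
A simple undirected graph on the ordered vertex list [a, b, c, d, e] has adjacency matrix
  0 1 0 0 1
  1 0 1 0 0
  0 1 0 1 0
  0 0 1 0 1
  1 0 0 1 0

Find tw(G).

A width-2 tree decomposition is:
Bags: B1 = {a, b, c}  B2 = {a, c, d}  B3 = {a, d, e}
Tree: B1–B2, B2–B3
Each bag holds 3 vertices, so the decomposition has width 2, which upper-bounds the treewidth. For the lower bound, G contains the cycle a–b–c–d–e–a, so G is not a forest; only forests have treewidth ≤ 1, hence tw(G) ≥ 2. The upper and lower bounds meet at 2, so that is the treewidth.

2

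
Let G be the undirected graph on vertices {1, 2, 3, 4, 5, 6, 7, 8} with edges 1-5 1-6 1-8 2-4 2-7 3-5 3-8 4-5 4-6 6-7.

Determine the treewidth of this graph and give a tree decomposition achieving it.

The largest bag has 3 vertices, giving width 2; this decomposition certifies tw(G) ≤ 2. For the lower bound, G contains the cycle 3–8–1–5–3, so G is not a forest; only forests have treewidth ≤ 1, hence tw(G) ≥ 2. Hence tw(G) = 2 exactly.

Treewidth 2.
One such decomposition:
Bags: B1 = {3, 5, 8}  B2 = {1, 5, 8}  B3 = {1, 4, 5}  B4 = {1, 4, 6}  B5 = {2, 4, 6}  B6 = {2, 6, 7}
Tree: B1–B2, B2–B3, B3–B4, B4–B5, B5–B6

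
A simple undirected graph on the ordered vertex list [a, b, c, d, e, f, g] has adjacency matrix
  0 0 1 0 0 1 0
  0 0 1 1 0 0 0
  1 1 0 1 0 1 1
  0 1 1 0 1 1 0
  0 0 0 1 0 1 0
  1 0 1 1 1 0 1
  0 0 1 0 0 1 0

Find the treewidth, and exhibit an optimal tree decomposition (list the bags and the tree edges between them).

Treewidth 2.
One optimal decomposition is:
Bags: B1 = {c, f, g}  B2 = {a, c, f}  B3 = {c, d, f}  B4 = {b, c, d}  B5 = {d, e, f}
Tree: B1–B2, B2–B3, B3–B4, B3–B5

The largest bag has 3 vertices, giving width 2; this decomposition certifies tw(G) ≤ 2. Conversely, {d, e, f} is a clique of size 3, and the vertices of any clique must share a bag in every tree decomposition; so some bag has ≥ 3 vertices and tw(G) ≥ 2. Hence tw(G) = 2 exactly.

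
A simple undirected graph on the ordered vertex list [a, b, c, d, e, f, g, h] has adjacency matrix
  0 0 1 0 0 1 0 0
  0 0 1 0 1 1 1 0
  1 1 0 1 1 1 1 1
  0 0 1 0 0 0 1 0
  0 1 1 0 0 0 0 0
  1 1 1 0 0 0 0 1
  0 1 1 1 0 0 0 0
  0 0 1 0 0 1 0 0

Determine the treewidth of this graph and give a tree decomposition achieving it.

Each bag holds 3 vertices, so the decomposition has width 2, which upper-bounds the treewidth. For the lower bound, the 3 vertices {c, d, g} are pairwise adjacent, and any tree decomposition puts a clique entirely inside one bag — forcing width ≥ 2. Hence tw(G) = 2 exactly.

Treewidth 2.
One optimal decomposition is:
Bags: B1 = {b, c, f}  B2 = {a, c, f}  B3 = {b, c, g}  B4 = {c, f, h}  B5 = {c, d, g}  B6 = {b, c, e}
Tree: B1–B2, B1–B3, B2–B4, B3–B5, B1–B6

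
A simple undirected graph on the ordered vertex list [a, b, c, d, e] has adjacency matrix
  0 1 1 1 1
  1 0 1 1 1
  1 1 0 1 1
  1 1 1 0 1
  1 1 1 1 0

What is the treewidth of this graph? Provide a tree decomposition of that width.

Treewidth 4.
Bags: B1 = {a, b, c, d, e}
Tree: (single bag)

A single bag containing all 5 vertices is trivially a valid decomposition of width 4. On the other hand G contains the 5-clique {a, b, c, d, e}. A clique must lie in a single bag of any decomposition, so no decomposition can have width below 4. Combining the bounds, tw(G) = 4.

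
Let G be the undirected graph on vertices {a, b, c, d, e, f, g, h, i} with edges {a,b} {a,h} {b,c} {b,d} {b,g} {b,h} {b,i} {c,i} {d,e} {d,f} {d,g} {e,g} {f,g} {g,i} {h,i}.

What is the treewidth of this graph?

2

A width-2 tree decomposition is:
Bags: B1 = {d, f, g}  B2 = {b, d, g}  B3 = {b, g, i}  B4 = {b, c, i}  B5 = {b, h, i}  B6 = {d, e, g}  B7 = {a, b, h}
Tree: B1–B2, B2–B3, B3–B4, B4–B5, B2–B6, B5–B7
The largest bag has 3 vertices, giving width 2; this decomposition certifies tw(G) ≤ 2. On the other hand G contains the 3-clique {d, e, g}. A clique must lie in a single bag of any decomposition, so no decomposition can have width below 2. The upper and lower bounds meet at 2, so that is the treewidth.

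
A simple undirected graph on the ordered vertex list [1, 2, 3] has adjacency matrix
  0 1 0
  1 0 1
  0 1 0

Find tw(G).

A width-1 tree decomposition is:
Bags: B1 = {1, 2}  B2 = {2, 3}
Tree: B1–B2
The largest bag has 2 vertices, giving width 1; this decomposition certifies tw(G) ≤ 1. Since G has at least one edge (e.g. 2–1), it is not an edgeless graph, so tw(G) ≥ 1. The upper and lower bounds meet at 1, so that is the treewidth.

1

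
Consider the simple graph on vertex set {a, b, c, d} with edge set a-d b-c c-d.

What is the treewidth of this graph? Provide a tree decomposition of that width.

Each bag holds 2 vertices, so the decomposition has width 1, which upper-bounds the treewidth. Since G has at least one edge (e.g. b–c), it is not an edgeless graph, so tw(G) ≥ 1. Hence tw(G) = 1 exactly.

Treewidth 1.
Bags: B1 = {b, c}  B2 = {c, d}  B3 = {a, d}
Tree: B1–B2, B2–B3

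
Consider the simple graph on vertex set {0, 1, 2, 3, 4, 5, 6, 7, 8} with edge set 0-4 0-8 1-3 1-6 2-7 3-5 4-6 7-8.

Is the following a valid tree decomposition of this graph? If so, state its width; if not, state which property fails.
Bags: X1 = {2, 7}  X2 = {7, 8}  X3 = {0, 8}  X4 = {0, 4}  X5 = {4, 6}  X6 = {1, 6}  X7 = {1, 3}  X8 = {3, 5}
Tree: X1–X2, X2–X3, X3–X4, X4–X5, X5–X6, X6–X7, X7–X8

Yes; width 1.

Checking the three conditions: (i) the bags cover all of {0, 1, 2, 3, 4, 5, 6, 7, 8}; (ii) for each edge, some bag contains both endpoints; (iii) the bags containing any fixed vertex form a subtree. All hold, so the decomposition is valid with width 2 − 1 = 1.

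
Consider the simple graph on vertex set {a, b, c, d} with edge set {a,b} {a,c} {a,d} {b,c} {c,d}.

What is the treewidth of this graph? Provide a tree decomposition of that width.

The largest bag has 3 vertices, giving width 2; this decomposition certifies tw(G) ≤ 2. For the lower bound, the 3 vertices {a, c, d} are pairwise adjacent, and any tree decomposition puts a clique entirely inside one bag — forcing width ≥ 2. Therefore the treewidth is 2.

Treewidth 2.
One such decomposition:
Bags: B1 = {a, c, d}  B2 = {a, b, c}
Tree: B1–B2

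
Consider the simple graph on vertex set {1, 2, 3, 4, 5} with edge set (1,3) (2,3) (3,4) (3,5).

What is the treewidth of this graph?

A width-1 tree decomposition is:
Bags: B1 = {2, 3}  B2 = {1, 3}  B3 = {3, 5}  B4 = {3, 4}
Tree: B1–B2, B2–B3, B2–B4
Each bag holds 2 vertices, so the decomposition has width 1, which upper-bounds the treewidth. Any graph with an edge has treewidth ≥ 1, and G has the edge 3–2. Therefore the treewidth is 1.

1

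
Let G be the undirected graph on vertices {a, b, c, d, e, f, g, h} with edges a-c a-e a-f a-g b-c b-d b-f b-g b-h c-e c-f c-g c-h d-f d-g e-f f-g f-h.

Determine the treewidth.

3

A width-3 tree decomposition is:
Bags: B1 = {b, c, f, g}  B2 = {b, d, f, g}  B3 = {a, c, f, g}  B4 = {b, c, f, h}  B5 = {a, c, e, f}
Tree: B1–B2, B1–B3, B1–B4, B3–B5
Each bag holds 4 vertices, so the decomposition has width 3, which upper-bounds the treewidth. Conversely, {b, d, f, g} is a clique of size 4, and the vertices of any clique must share a bag in every tree decomposition; so some bag has ≥ 4 vertices and tw(G) ≥ 3. Hence tw(G) = 3 exactly.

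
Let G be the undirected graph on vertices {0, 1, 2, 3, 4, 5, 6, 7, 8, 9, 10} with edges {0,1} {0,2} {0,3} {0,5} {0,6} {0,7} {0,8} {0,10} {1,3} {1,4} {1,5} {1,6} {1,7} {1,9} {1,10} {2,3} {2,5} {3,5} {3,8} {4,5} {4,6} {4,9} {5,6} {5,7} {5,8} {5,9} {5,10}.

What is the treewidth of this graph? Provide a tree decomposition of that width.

The largest bag has 4 vertices, giving width 3; this decomposition certifies tw(G) ≤ 3. Conversely, {0, 3, 5, 8} is a clique of size 4, and the vertices of any clique must share a bag in every tree decomposition; so some bag has ≥ 4 vertices and tw(G) ≥ 3. Combining the bounds, tw(G) = 3.

Treewidth 3.
Bags: B1 = {0, 1, 5, 6}  B2 = {1, 4, 5, 6}  B3 = {0, 1, 5, 10}  B4 = {0, 1, 5, 7}  B5 = {0, 1, 3, 5}  B6 = {0, 3, 5, 8}  B7 = {1, 4, 5, 9}  B8 = {0, 2, 3, 5}
Tree: B1–B2, B1–B3, B3–B4, B4–B5, B5–B6, B2–B7, B5–B8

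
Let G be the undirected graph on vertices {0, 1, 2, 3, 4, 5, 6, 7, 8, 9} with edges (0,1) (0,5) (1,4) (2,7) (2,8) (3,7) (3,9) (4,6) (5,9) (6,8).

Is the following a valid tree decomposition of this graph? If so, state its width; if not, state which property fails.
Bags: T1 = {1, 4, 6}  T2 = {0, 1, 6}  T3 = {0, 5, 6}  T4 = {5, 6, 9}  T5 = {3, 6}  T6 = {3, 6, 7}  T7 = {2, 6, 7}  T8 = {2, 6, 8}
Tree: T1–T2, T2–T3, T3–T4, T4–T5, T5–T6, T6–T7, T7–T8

A tree decomposition must satisfy three properties: every vertex lies in some bag; for every edge, both endpoints lie together in some bag; and for every vertex, the bags containing it form a connected subtree. Here edge (9,3) lies in no bag, so the decomposition is invalid.

No — edge (9,3) lies in no bag.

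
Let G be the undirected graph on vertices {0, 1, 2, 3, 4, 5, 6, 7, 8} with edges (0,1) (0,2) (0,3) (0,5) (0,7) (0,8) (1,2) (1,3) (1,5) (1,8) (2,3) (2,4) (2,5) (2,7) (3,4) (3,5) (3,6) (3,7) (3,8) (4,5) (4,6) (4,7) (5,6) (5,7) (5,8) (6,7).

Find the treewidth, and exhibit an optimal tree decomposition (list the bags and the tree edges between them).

Treewidth 4.
One such decomposition:
Bags: B1 = {0, 2, 3, 5, 7}  B2 = {2, 3, 4, 5, 7}  B3 = {0, 1, 2, 3, 5}  B4 = {0, 1, 3, 5, 8}  B5 = {3, 4, 5, 6, 7}
Tree: B1–B2, B1–B3, B3–B4, B2–B5

The largest bag has 5 vertices, giving width 4; this decomposition certifies tw(G) ≤ 4. Conversely, {0, 1, 3, 5, 8} is a clique of size 5, and the vertices of any clique must share a bag in every tree decomposition; so some bag has ≥ 5 vertices and tw(G) ≥ 4. Therefore the treewidth is 4.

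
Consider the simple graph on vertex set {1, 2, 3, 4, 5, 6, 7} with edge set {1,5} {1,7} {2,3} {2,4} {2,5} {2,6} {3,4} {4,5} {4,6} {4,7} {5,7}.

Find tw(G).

2

A width-2 tree decomposition is:
Bags: B1 = {2, 4, 5}  B2 = {4, 5, 7}  B3 = {2, 4, 6}  B4 = {2, 3, 4}  B5 = {1, 5, 7}
Tree: B1–B2, B1–B3, B3–B4, B2–B5
Each bag holds 3 vertices, so the decomposition has width 2, which upper-bounds the treewidth. On the other hand G contains the 3-clique {1, 5, 7}. A clique must lie in a single bag of any decomposition, so no decomposition can have width below 2. Therefore the treewidth is 2.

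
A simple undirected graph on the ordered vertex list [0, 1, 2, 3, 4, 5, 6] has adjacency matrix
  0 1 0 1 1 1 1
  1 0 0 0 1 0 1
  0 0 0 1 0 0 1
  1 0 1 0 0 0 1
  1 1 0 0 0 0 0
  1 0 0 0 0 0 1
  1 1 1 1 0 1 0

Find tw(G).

2

A width-2 tree decomposition is:
Bags: B1 = {0, 5, 6}  B2 = {0, 3, 6}  B3 = {0, 1, 6}  B4 = {0, 1, 4}  B5 = {2, 3, 6}
Tree: B1–B2, B2–B3, B3–B4, B2–B5
Every bag has size at most 3, so the width is 3 − 1 = 2 and tw(G) ≤ 2. For the lower bound, the 3 vertices {0, 1, 4} are pairwise adjacent, and any tree decomposition puts a clique entirely inside one bag — forcing width ≥ 2. The upper and lower bounds meet at 2, so that is the treewidth.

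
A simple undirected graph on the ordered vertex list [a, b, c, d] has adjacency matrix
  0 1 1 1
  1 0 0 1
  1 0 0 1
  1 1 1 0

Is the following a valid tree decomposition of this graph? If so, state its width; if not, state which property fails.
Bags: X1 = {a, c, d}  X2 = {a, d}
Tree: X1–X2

A tree decomposition must satisfy three properties: every vertex lies in some bag; for every edge, both endpoints lie together in some bag; and for every vertex, the bags containing it form a connected subtree. Here vertex b appears in no bag, so the decomposition is invalid.

No — vertex b appears in no bag.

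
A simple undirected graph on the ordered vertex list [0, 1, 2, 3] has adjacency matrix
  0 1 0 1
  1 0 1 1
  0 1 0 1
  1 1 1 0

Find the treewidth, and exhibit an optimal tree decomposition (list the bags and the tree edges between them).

Each bag holds 3 vertices, so the decomposition has width 2, which upper-bounds the treewidth. On the other hand G contains the 3-clique {0, 1, 3}. A clique must lie in a single bag of any decomposition, so no decomposition can have width below 2. Hence tw(G) = 2 exactly.

Treewidth 2.
One optimal decomposition is:
Bags: B1 = {0, 1, 3}  B2 = {1, 2, 3}
Tree: B1–B2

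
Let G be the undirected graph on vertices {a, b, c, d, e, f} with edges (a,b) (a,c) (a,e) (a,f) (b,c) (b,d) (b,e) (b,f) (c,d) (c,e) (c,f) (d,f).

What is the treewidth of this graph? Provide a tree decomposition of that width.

Treewidth 3.
Bags: B1 = {a, b, c, f}  B2 = {b, c, d, f}  B3 = {a, b, c, e}
Tree: B1–B2, B1–B3

Every bag has size at most 4, so the width is 4 − 1 = 3 and tw(G) ≤ 3. On the other hand G contains the 4-clique {a, b, c, e}. A clique must lie in a single bag of any decomposition, so no decomposition can have width below 3. Therefore the treewidth is 3.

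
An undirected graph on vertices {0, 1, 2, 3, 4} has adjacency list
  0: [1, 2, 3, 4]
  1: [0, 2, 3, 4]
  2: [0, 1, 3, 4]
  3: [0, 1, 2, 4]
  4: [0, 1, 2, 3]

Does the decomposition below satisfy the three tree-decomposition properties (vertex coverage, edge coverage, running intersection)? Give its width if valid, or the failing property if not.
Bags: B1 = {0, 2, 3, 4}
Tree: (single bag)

No — vertex 1 appears in no bag.

A tree decomposition must satisfy three properties: every vertex lies in some bag; for every edge, both endpoints lie together in some bag; and for every vertex, the bags containing it form a connected subtree. Here vertex 1 appears in no bag, so the decomposition is invalid.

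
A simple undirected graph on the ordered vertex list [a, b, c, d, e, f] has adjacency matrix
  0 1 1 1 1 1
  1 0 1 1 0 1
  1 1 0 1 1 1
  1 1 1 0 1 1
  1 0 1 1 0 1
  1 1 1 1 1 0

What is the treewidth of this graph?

A width-4 tree decomposition is:
Bags: B1 = {a, c, d, e, f}  B2 = {a, b, c, d, f}
Tree: B1–B2
Each bag holds 5 vertices, so the decomposition has width 4, which upper-bounds the treewidth. For the lower bound, the 5 vertices {a, c, d, e, f} are pairwise adjacent, and any tree decomposition puts a clique entirely inside one bag — forcing width ≥ 4. Hence tw(G) = 4 exactly.

4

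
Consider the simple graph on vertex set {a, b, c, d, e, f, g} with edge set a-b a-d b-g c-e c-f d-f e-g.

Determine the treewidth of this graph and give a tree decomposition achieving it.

Treewidth 2.
Bags: B1 = {b, e, g}  B2 = {a, b, e}  B3 = {a, d, e}  B4 = {d, e, f}  B5 = {c, e, f}
Tree: B1–B2, B2–B3, B3–B4, B4–B5

Each bag holds 3 vertices, so the decomposition has width 2, which upper-bounds the treewidth. For the lower bound, G contains the cycle e–g–b–a–d–f–c–e, so G is not a forest; only forests have treewidth ≤ 1, hence tw(G) ≥ 2. The upper and lower bounds meet at 2, so that is the treewidth.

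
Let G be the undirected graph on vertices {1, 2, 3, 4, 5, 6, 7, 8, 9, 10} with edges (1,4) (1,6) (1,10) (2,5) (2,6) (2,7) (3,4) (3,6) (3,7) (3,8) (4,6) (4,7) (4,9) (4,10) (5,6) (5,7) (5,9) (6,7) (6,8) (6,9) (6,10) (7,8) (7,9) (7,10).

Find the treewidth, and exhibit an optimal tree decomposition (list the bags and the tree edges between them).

Every bag has size at most 4, so the width is 4 − 1 = 3 and tw(G) ≤ 3. For the lower bound, the 4 vertices {1, 4, 6, 10} are pairwise adjacent, and any tree decomposition puts a clique entirely inside one bag — forcing width ≥ 3. The upper and lower bounds meet at 3, so that is the treewidth.

Treewidth 3.
One such decomposition:
Bags: B1 = {4, 6, 7, 9}  B2 = {3, 4, 6, 7}  B3 = {5, 6, 7, 9}  B4 = {4, 6, 7, 10}  B5 = {2, 5, 6, 7}  B6 = {1, 4, 6, 10}  B7 = {3, 6, 7, 8}
Tree: B1–B2, B1–B3, B1–B4, B3–B5, B4–B6, B2–B7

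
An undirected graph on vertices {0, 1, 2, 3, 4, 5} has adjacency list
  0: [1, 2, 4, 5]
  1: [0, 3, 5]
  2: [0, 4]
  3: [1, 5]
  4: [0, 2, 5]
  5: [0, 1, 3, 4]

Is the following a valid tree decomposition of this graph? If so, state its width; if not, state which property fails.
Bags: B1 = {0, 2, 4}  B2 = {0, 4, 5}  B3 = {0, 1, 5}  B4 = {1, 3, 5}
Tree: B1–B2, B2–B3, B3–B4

Yes; width 2.

Checking the three conditions: (i) the bags cover all of {0, 1, 2, 3, 4, 5}; (ii) for each edge, some bag contains both endpoints; (iii) the bags containing any fixed vertex form a subtree. All hold, so the decomposition is valid with width 3 − 1 = 2.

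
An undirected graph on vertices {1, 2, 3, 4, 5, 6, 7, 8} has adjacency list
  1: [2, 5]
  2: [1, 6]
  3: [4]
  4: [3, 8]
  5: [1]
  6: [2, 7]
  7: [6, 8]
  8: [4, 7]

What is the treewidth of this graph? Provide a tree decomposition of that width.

Treewidth 1.
One optimal decomposition is:
Bags: B1 = {3, 4}  B2 = {4, 8}  B3 = {7, 8}  B4 = {6, 7}  B5 = {2, 6}  B6 = {1, 2}  B7 = {1, 5}
Tree: B1–B2, B2–B3, B3–B4, B4–B5, B5–B6, B6–B7

Each bag holds 2 vertices, so the decomposition has width 1, which upper-bounds the treewidth. Since G has at least one edge (e.g. 3–4), it is not an edgeless graph, so tw(G) ≥ 1. The upper and lower bounds meet at 1, so that is the treewidth.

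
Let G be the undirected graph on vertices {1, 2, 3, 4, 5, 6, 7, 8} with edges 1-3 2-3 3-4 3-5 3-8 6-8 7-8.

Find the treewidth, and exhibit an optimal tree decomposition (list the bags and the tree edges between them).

Treewidth 1.
Bags: B1 = {3, 4}  B2 = {3, 8}  B3 = {6, 8}  B4 = {3, 5}  B5 = {7, 8}  B6 = {2, 3}  B7 = {1, 3}
Tree: B1–B2, B2–B3, B2–B4, B3–B5, B1–B6, B6–B7

Every bag has size at most 2, so the width is 2 − 1 = 1 and tw(G) ≤ 1. Since G has at least one edge (e.g. 3–4), it is not an edgeless graph, so tw(G) ≥ 1. Therefore the treewidth is 1.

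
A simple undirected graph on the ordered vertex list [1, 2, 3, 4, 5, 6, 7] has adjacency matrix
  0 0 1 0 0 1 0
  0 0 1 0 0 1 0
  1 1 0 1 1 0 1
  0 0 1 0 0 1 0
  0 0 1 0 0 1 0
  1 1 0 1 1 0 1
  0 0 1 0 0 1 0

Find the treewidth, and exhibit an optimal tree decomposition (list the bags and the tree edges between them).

Every bag has size at most 3, so the width is 3 − 1 = 2 and tw(G) ≤ 2. Since 6–5–3–1–6 is a cycle in G, G is not acyclic. Forests are exactly the graphs of treewidth ≤ 1, so tw(G) ≥ 2. The upper and lower bounds meet at 2, so that is the treewidth.

Treewidth 2.
One such decomposition:
Bags: B1 = {3, 5, 6}  B2 = {1, 3, 6}  B3 = {3, 6, 7}  B4 = {2, 3, 6}  B5 = {3, 4, 6}
Tree: B1–B2, B2–B3, B3–B4, B4–B5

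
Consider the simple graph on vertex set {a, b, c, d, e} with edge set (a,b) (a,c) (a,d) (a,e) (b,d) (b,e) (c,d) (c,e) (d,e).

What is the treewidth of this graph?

A width-3 tree decomposition is:
Bags: B1 = {a, b, d, e}  B2 = {a, c, d, e}
Tree: B1–B2
Every bag has size at most 4, so the width is 4 − 1 = 3 and tw(G) ≤ 3. Conversely, {a, c, d, e} is a clique of size 4, and the vertices of any clique must share a bag in every tree decomposition; so some bag has ≥ 4 vertices and tw(G) ≥ 3. Therefore the treewidth is 3.

3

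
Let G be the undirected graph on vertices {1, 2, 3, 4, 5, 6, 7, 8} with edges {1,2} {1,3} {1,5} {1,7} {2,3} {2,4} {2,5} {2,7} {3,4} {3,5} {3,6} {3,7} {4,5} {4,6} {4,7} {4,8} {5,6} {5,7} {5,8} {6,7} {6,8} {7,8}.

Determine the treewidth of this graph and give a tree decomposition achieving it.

Treewidth 4.
Bags: B1 = {2, 3, 4, 5, 7}  B2 = {3, 4, 5, 6, 7}  B3 = {1, 2, 3, 5, 7}  B4 = {4, 5, 6, 7, 8}
Tree: B1–B2, B1–B3, B2–B4

Every bag has size at most 5, so the width is 5 − 1 = 4 and tw(G) ≤ 4. Conversely, {4, 5, 6, 7, 8} is a clique of size 5, and the vertices of any clique must share a bag in every tree decomposition; so some bag has ≥ 5 vertices and tw(G) ≥ 4. Therefore the treewidth is 4.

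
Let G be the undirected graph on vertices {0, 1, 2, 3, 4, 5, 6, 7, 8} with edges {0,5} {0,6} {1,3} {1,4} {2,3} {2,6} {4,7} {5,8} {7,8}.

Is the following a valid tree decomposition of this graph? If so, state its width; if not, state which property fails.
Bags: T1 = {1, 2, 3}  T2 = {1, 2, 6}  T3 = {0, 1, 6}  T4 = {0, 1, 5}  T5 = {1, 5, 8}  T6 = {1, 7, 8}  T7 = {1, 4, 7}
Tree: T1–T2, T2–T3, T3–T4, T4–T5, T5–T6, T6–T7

Yes; width 2.

Checking the three conditions: (i) the bags cover all of {0, 1, 2, 3, 4, 5, 6, 7, 8}; (ii) for each edge, some bag contains both endpoints; (iii) the bags containing any fixed vertex form a subtree. All hold, so the decomposition is valid with width 3 − 1 = 2.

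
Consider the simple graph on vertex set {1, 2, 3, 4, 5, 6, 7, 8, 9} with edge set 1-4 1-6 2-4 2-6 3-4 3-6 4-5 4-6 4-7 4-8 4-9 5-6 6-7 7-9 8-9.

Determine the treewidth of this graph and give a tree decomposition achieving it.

The largest bag has 3 vertices, giving width 2; this decomposition certifies tw(G) ≤ 2. On the other hand G contains the 3-clique {4, 8, 9}. A clique must lie in a single bag of any decomposition, so no decomposition can have width below 2. The upper and lower bounds meet at 2, so that is the treewidth.

Treewidth 2.
One optimal decomposition is:
Bags: B1 = {3, 4, 6}  B2 = {1, 4, 6}  B3 = {2, 4, 6}  B4 = {4, 6, 7}  B5 = {4, 5, 6}  B6 = {4, 7, 9}  B7 = {4, 8, 9}
Tree: B1–B2, B1–B3, B1–B4, B1–B5, B4–B6, B6–B7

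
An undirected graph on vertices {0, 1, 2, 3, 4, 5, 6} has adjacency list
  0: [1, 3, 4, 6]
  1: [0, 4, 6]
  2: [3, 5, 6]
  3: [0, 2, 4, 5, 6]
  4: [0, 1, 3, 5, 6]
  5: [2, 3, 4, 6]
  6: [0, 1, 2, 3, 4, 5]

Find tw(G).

3

A width-3 tree decomposition is:
Bags: B1 = {3, 4, 5, 6}  B2 = {2, 3, 5, 6}  B3 = {0, 3, 4, 6}  B4 = {0, 1, 4, 6}
Tree: B1–B2, B1–B3, B3–B4
Every bag has size at most 4, so the width is 4 − 1 = 3 and tw(G) ≤ 3. On the other hand G contains the 4-clique {0, 1, 4, 6}. A clique must lie in a single bag of any decomposition, so no decomposition can have width below 3. Therefore the treewidth is 3.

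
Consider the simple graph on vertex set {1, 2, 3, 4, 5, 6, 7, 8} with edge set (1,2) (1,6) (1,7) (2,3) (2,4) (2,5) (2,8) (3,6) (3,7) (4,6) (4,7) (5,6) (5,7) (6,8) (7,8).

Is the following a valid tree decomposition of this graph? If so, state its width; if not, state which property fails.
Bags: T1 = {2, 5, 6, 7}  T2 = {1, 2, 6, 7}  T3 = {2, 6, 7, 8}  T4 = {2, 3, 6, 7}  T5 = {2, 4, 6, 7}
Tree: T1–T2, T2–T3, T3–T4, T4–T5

Yes; width 3.

Every vertex of G appears in some bag (union = {1, 2, 3, 4, 5, 6, 7, 8}); every edge is covered by a bag; and for each vertex v the set of bags containing v is connected in the bag tree. The decomposition is therefore valid. The largest bag has 4 vertices, so the width is 3.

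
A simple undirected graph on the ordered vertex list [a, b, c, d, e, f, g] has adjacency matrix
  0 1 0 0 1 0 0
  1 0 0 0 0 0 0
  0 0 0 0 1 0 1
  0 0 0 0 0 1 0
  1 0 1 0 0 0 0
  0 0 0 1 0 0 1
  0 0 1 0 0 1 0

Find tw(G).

1

A width-1 tree decomposition is:
Bags: B1 = {d, f}  B2 = {f, g}  B3 = {c, g}  B4 = {c, e}  B5 = {a, e}  B6 = {a, b}
Tree: B1–B2, B2–B3, B3–B4, B4–B5, B5–B6
Every bag has size at most 2, so the width is 2 − 1 = 1 and tw(G) ≤ 1. Any graph with an edge has treewidth ≥ 1, and G has the edge d–f. Combining the bounds, tw(G) = 1.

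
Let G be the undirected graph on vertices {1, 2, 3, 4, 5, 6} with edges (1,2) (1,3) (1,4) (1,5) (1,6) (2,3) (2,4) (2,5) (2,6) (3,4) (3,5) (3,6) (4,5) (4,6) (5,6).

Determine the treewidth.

5

A width-5 tree decomposition is:
Bags: B1 = {1, 2, 3, 4, 5, 6}
Tree: (single bag)
A single bag containing all 6 vertices is trivially a valid decomposition of width 5. For the lower bound, the 6 vertices {1, 2, 3, 4, 5, 6} are pairwise adjacent, and any tree decomposition puts a clique entirely inside one bag — forcing width ≥ 5. Hence tw(G) = 5 exactly.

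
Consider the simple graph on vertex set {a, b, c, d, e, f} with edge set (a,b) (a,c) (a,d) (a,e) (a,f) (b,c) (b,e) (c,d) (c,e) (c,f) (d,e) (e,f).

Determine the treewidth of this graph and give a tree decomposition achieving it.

The largest bag has 4 vertices, giving width 3; this decomposition certifies tw(G) ≤ 3. For the lower bound, the 4 vertices {a, c, d, e} are pairwise adjacent, and any tree decomposition puts a clique entirely inside one bag — forcing width ≥ 3. Hence tw(G) = 3 exactly.

Treewidth 3.
Bags: B1 = {a, c, d, e}  B2 = {a, c, e, f}  B3 = {a, b, c, e}
Tree: B1–B2, B1–B3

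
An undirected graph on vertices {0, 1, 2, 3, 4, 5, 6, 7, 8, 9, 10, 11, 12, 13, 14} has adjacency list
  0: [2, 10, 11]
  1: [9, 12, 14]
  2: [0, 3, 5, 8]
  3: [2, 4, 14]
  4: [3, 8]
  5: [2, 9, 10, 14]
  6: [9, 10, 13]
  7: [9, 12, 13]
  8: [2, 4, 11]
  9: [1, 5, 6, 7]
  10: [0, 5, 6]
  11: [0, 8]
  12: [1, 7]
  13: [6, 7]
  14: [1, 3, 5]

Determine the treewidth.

3

A width-3 tree decomposition is:
Bags: B1 = {1, 7, 12, 13}  B2 = {1, 7, 9, 13}  B3 = {1, 6, 9, 13}  B4 = {1, 6, 9, 14}  B5 = {5, 6, 9, 14}  B6 = {5, 6, 10, 14}  B7 = {3, 5, 10, 14}  B8 = {2, 3, 5, 10}  B9 = {0, 2, 3, 10}  B10 = {0, 2, 3, 4}  B11 = {0, 2, 4, 8}  B12 = {0, 4, 8, 11}
Tree: B1–B2, B2–B3, B3–B4, B4–B5, B5–B6, B6–B7, B7–B8, B8–B9, B9–B10, B10–B11, B11–B12
Every bag has size at most 4, so the width is 4 − 1 = 3 and tw(G) ≤ 3. For the lower bound: the 4 vertex sets {7,12,13}, {1}, {9}, {5,6,10,14} are disjoint, each induces a connected subgraph, and every pair is joined by at least one edge of G. Contracting each set to a single vertex therefore yields K_{4} as a minor, and since treewidth is minor-monotone, tw(G) ≥ tw(K_{4}) = 3. Hence tw(G) = 3 exactly.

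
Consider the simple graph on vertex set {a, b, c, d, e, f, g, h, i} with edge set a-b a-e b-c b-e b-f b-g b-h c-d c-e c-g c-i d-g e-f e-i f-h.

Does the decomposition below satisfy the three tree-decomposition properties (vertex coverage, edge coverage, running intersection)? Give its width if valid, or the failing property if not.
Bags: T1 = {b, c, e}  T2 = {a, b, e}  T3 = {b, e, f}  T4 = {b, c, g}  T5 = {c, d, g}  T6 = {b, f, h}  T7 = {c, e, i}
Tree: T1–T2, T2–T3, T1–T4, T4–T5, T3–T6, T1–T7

Yes; width 2.

Every vertex of G appears in some bag (union = {a, b, c, d, e, f, g, h, i}); every edge is covered by a bag; and for each vertex v the set of bags containing v is connected in the bag tree. The decomposition is therefore valid. The largest bag has 3 vertices, so the width is 2.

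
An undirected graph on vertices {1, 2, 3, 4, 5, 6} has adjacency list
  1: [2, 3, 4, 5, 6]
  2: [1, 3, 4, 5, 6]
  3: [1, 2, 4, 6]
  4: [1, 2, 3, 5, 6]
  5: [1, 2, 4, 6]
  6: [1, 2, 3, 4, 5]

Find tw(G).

A width-4 tree decomposition is:
Bags: B1 = {1, 2, 4, 5, 6}  B2 = {1, 2, 3, 4, 6}
Tree: B1–B2
Every bag has size at most 5, so the width is 5 − 1 = 4 and tw(G) ≤ 4. On the other hand G contains the 5-clique {1, 2, 3, 4, 6}. A clique must lie in a single bag of any decomposition, so no decomposition can have width below 4. Combining the bounds, tw(G) = 4.

4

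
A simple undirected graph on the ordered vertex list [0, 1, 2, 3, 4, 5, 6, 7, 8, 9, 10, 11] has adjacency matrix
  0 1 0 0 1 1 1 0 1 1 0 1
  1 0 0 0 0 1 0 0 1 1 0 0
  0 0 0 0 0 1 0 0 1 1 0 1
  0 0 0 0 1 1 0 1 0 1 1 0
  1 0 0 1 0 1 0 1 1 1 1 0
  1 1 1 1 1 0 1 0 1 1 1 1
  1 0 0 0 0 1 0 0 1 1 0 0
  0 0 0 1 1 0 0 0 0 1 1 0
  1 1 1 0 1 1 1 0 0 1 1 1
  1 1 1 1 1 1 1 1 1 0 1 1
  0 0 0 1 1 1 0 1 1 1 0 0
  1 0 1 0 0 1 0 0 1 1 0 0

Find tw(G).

A width-4 tree decomposition is:
Bags: B1 = {0, 4, 5, 8, 9}  B2 = {0, 5, 8, 9, 11}  B3 = {0, 1, 5, 8, 9}  B4 = {4, 5, 8, 9, 10}  B5 = {3, 4, 5, 9, 10}  B6 = {2, 5, 8, 9, 11}  B7 = {0, 5, 6, 8, 9}  B8 = {3, 4, 7, 9, 10}
Tree: B1–B2, B1–B3, B1–B4, B4–B5, B2–B6, B2–B7, B5–B8
Each bag holds 5 vertices, so the decomposition has width 4, which upper-bounds the treewidth. For the lower bound, the 5 vertices {0, 1, 5, 8, 9} are pairwise adjacent, and any tree decomposition puts a clique entirely inside one bag — forcing width ≥ 4. The upper and lower bounds meet at 4, so that is the treewidth.

4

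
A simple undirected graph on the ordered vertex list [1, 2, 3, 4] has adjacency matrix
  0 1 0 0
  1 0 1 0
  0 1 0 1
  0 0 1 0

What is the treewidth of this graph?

A width-1 tree decomposition is:
Bags: B1 = {1, 2}  B2 = {2, 3}  B3 = {3, 4}
Tree: B1–B2, B2–B3
Every bag has size at most 2, so the width is 2 − 1 = 1 and tw(G) ≤ 1. Any graph with an edge has treewidth ≥ 1, and G has the edge 1–2. Combining the bounds, tw(G) = 1.

1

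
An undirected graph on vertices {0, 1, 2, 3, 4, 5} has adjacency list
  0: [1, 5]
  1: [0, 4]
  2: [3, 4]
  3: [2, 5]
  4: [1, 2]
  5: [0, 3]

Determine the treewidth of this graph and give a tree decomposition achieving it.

Treewidth 2.
One optimal decomposition is:
Bags: B1 = {2, 3, 5}  B2 = {2, 4, 5}  B3 = {1, 4, 5}  B4 = {0, 1, 5}
Tree: B1–B2, B2–B3, B3–B4

Each bag holds 3 vertices, so the decomposition has width 2, which upper-bounds the treewidth. Since 5–3–2–4–1–0–5 is a cycle in G, G is not acyclic. Forests are exactly the graphs of treewidth ≤ 1, so tw(G) ≥ 2. The upper and lower bounds meet at 2, so that is the treewidth.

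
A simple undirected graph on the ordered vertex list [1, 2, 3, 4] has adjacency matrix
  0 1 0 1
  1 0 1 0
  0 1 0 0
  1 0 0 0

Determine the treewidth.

1

A width-1 tree decomposition is:
Bags: B1 = {1, 4}  B2 = {1, 2}  B3 = {2, 3}
Tree: B1–B2, B2–B3
Each bag holds 2 vertices, so the decomposition has width 1, which upper-bounds the treewidth. Since G has at least one edge (e.g. 4–1), it is not an edgeless graph, so tw(G) ≥ 1. Combining the bounds, tw(G) = 1.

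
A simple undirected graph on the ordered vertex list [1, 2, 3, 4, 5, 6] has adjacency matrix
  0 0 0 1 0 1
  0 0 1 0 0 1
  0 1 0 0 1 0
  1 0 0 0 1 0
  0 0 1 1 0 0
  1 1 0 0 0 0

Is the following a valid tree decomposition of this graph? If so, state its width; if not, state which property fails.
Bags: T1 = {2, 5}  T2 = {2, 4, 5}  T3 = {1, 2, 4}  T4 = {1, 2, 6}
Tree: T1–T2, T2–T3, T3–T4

A tree decomposition must satisfy three properties: every vertex lies in some bag; for every edge, both endpoints lie together in some bag; and for every vertex, the bags containing it form a connected subtree. Here vertex 3 appears in no bag, so the decomposition is invalid.

No — vertex 3 appears in no bag.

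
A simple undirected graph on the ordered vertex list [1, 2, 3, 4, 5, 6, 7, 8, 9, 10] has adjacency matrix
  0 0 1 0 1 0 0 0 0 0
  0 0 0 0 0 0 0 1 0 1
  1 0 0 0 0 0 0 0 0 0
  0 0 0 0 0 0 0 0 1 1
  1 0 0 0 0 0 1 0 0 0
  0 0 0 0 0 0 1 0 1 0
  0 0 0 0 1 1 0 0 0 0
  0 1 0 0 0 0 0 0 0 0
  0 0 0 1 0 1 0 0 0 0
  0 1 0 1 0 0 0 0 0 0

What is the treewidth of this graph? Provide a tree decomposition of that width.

Treewidth 1.
One optimal decomposition is:
Bags: B1 = {2, 8}  B2 = {2, 10}  B3 = {4, 10}  B4 = {4, 9}  B5 = {6, 9}  B6 = {6, 7}  B7 = {5, 7}  B8 = {1, 5}  B9 = {1, 3}
Tree: B1–B2, B2–B3, B3–B4, B4–B5, B5–B6, B6–B7, B7–B8, B8–B9

The largest bag has 2 vertices, giving width 1; this decomposition certifies tw(G) ≤ 1. Any graph with an edge has treewidth ≥ 1, and G has the edge 8–2. Hence tw(G) = 1 exactly.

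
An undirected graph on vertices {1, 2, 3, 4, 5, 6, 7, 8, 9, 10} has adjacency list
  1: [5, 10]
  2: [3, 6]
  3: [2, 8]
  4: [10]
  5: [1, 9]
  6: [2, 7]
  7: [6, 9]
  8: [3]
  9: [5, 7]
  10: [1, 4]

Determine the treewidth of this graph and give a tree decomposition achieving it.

Treewidth 1.
One such decomposition:
Bags: B1 = {4, 10}  B2 = {1, 10}  B3 = {1, 5}  B4 = {5, 9}  B5 = {7, 9}  B6 = {6, 7}  B7 = {2, 6}  B8 = {2, 3}  B9 = {3, 8}
Tree: B1–B2, B2–B3, B3–B4, B4–B5, B5–B6, B6–B7, B7–B8, B8–B9

Each bag holds 2 vertices, so the decomposition has width 1, which upper-bounds the treewidth. Since G has at least one edge (e.g. 4–10), it is not an edgeless graph, so tw(G) ≥ 1. Hence tw(G) = 1 exactly.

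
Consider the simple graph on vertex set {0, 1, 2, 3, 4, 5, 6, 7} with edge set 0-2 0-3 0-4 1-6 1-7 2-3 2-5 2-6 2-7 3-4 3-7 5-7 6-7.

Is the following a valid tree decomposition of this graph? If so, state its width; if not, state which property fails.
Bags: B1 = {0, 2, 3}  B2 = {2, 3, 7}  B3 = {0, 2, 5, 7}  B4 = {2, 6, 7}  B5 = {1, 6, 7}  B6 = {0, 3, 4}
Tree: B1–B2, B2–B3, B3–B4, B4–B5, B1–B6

No — bags containing vertex 0 are not connected in the tree.

A tree decomposition must satisfy three properties: every vertex lies in some bag; for every edge, both endpoints lie together in some bag; and for every vertex, the bags containing it form a connected subtree. Here bags containing vertex 0 are not connected in the tree, so the decomposition is invalid.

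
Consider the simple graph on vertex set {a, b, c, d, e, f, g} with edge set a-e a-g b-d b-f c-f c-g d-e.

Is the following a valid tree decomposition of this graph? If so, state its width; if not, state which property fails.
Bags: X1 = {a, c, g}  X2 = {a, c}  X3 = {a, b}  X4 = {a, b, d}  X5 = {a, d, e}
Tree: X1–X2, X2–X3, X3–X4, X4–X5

No — vertex f appears in no bag.

A tree decomposition must satisfy three properties: every vertex lies in some bag; for every edge, both endpoints lie together in some bag; and for every vertex, the bags containing it form a connected subtree. Here vertex f appears in no bag, so the decomposition is invalid.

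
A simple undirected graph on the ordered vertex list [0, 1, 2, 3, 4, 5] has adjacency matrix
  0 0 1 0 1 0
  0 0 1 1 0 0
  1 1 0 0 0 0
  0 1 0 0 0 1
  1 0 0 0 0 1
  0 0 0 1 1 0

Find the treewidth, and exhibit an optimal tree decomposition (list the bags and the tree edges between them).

The largest bag has 3 vertices, giving width 2; this decomposition certifies tw(G) ≤ 2. For the lower bound, G contains the cycle 0–2–1–3–5–4–0, so G is not a forest; only forests have treewidth ≤ 1, hence tw(G) ≥ 2. Combining the bounds, tw(G) = 2.

Treewidth 2.
One optimal decomposition is:
Bags: B1 = {0, 1, 2}  B2 = {0, 1, 3}  B3 = {0, 3, 5}  B4 = {0, 4, 5}
Tree: B1–B2, B2–B3, B3–B4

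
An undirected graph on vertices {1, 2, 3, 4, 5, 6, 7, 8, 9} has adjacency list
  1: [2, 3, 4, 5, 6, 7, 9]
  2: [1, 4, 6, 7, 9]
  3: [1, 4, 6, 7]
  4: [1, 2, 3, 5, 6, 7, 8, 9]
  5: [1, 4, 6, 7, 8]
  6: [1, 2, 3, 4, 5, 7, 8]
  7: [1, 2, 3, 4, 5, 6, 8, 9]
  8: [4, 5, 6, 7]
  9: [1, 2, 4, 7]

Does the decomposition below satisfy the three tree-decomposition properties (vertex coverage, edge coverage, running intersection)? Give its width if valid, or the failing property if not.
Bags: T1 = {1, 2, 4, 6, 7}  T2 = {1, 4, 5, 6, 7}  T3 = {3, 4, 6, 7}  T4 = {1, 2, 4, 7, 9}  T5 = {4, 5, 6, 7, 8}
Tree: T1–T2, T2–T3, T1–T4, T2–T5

No — edge (1,3) lies in no bag.

A tree decomposition must satisfy three properties: every vertex lies in some bag; for every edge, both endpoints lie together in some bag; and for every vertex, the bags containing it form a connected subtree. Here edge (1,3) lies in no bag, so the decomposition is invalid.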